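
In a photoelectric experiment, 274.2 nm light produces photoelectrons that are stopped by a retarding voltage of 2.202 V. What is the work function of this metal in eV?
2.32 eV

The stopping potential gives the maximum kinetic energy: KE_max = eV_s = 2.202 eV

From Einstein's photoelectric equation: KE_max = hc/λ - φ
Rearranging: φ = hc/λ - KE_max

Calculate photon energy:
E_photon = hc/λ = (6.626×10⁻³⁴ J·s)(3×10⁸ m/s) / (274.2×10⁻⁹ m) = 4.5217 eV

Therefore:
φ = 4.5217 - 2.202 = 2.32 eV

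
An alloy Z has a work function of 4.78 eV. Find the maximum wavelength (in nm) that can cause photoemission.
259.38 nm

The threshold wavelength is when the photon energy equals the work function:
hc/λ₀ = φ

Solving for λ₀:
λ₀ = hc/φ = (6.626×10⁻³⁴ J·s)(3×10⁸ m/s) / (4.78 eV × 1.602×10⁻¹⁹ J/eV)
λ₀ = 259.38 nm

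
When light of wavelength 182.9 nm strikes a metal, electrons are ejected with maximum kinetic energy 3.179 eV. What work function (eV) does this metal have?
3.60 eV

From Einstein's photoelectric equation: KE_max = hf - φ = hc/λ - φ

Rearranging for φ:
φ = hc/λ - KE_max

Calculate photon energy:
E_photon = hc/λ = 6.7788 eV

Therefore:
φ = 6.7788 - 3.179 = 3.60 eV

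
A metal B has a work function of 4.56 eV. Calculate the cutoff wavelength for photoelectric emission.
271.90 nm

The threshold wavelength is when the photon energy equals the work function:
hc/λ₀ = φ

Solving for λ₀:
λ₀ = hc/φ = (6.626×10⁻³⁴ J·s)(3×10⁸ m/s) / (4.56 eV × 1.602×10⁻¹⁹ J/eV)
λ₀ = 271.90 nm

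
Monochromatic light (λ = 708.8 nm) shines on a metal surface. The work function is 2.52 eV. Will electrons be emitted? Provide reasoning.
No

For photoemission, the photon energy must exceed the work function.

Photon energy: E = hc/λ = 1.7492 eV
Work function: φ = 2.52 eV

Since E_photon (1.7492 eV) < φ (2.52 eV), photoemission will NOT occur.
The threshold wavelength is λ₀ = hc/φ = 492.0 nm.
Since 708.8 nm > 492.0 nm, the photons lack sufficient energy.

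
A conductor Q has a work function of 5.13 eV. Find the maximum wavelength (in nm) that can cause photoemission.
241.68 nm

The threshold wavelength is when the photon energy equals the work function:
hc/λ₀ = φ

Solving for λ₀:
λ₀ = hc/φ = (6.626×10⁻³⁴ J·s)(3×10⁸ m/s) / (5.13 eV × 1.602×10⁻¹⁹ J/eV)
λ₀ = 241.68 nm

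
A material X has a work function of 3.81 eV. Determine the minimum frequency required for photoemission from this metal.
9.2125e+14 Hz

The threshold frequency is when the photon energy equals the work function:
hf₀ = φ

Solving for f₀:
f₀ = φ/h = (3.81 eV × 1.602×10⁻¹⁹ J/eV) / (6.626×10⁻³⁴ J·s)
f₀ = 9.2125e+14 Hz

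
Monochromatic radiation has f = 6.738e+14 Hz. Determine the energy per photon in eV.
2.7866 eV

Using E = hf:

E = hf = (6.626×10⁻³⁴ J·s)(6.738e+14 Hz)
E = 2.7866 eV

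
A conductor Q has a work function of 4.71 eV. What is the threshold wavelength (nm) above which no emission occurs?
263.24 nm

The threshold wavelength is when the photon energy equals the work function:
hc/λ₀ = φ

Solving for λ₀:
λ₀ = hc/φ = (6.626×10⁻³⁴ J·s)(3×10⁸ m/s) / (4.71 eV × 1.602×10⁻¹⁹ J/eV)
λ₀ = 263.24 nm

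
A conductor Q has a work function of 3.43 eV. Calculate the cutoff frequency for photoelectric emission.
8.2937e+14 Hz

The threshold frequency is when the photon energy equals the work function:
hf₀ = φ

Solving for f₀:
f₀ = φ/h = (3.43 eV × 1.602×10⁻¹⁹ J/eV) / (6.626×10⁻³⁴ J·s)
f₀ = 8.2937e+14 Hz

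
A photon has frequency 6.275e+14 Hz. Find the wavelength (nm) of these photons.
477.76 nm

Using the wave equation: c = fλ

Solving for wavelength:
λ = c/f = (3×10⁸ m/s) / (6.275e+14 Hz)
λ = 477.76 nm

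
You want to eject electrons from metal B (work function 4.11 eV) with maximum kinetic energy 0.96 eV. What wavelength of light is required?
244.54 nm

From Einstein's equation: KE_max = hc/λ - φ

Rearranging for λ:
hc/λ = KE_max + φ
λ = hc/(KE_max + φ)

Required photon energy:
E_photon = KE_max + φ = 0.96 + 4.11 = 5.07 eV

Required wavelength:
λ = hc/E_photon = (6.626×10⁻³⁴)(3×10⁸) / (5.07 × 1.602×10⁻¹⁹)
λ = 244.54 nm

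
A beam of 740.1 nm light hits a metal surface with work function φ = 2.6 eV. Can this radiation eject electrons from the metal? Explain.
No

For photoemission, the photon energy must exceed the work function.

Photon energy: E = hc/λ = 1.6752 eV
Work function: φ = 2.6 eV

Since E_photon (1.6752 eV) < φ (2.6 eV), photoemission will NOT occur.
The threshold wavelength is λ₀ = hc/φ = 476.9 nm.
Since 740.1 nm > 476.9 nm, the photons lack sufficient energy.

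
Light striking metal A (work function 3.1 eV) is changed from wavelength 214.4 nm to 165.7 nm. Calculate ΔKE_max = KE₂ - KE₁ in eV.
1.6996 eV

Using Einstein's equation: KE_max = hc/λ - φ

For λ₁ = 214.4 nm:
KE₁ = hc/λ₁ - φ = 5.7828 - 3.1 = 2.6828 eV

For λ₂ = 165.7 nm:
KE₂ = hc/λ₂ - φ = 7.4825 - 3.1 = 4.3825 eV

Change in KE:
ΔKE = KE₂ - KE₁ = 4.3825 - 2.6828 = 1.6996 eV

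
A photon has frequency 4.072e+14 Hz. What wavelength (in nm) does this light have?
736.23 nm

Using the wave equation: c = fλ

Solving for wavelength:
λ = c/f = (3×10⁸ m/s) / (4.072e+14 Hz)
λ = 736.23 nm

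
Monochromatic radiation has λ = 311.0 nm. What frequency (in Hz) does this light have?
9.6396e+14 Hz

Using the wave equation: c = fλ

Solving for frequency:
f = c/λ = (3×10⁸ m/s) / (311.0×10⁻⁹ m)
f = 9.6396e+14 Hz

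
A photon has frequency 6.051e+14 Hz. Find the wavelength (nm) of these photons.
495.44 nm

Using the wave equation: c = fλ

Solving for wavelength:
λ = c/f = (3×10⁸ m/s) / (6.051e+14 Hz)
λ = 495.44 nm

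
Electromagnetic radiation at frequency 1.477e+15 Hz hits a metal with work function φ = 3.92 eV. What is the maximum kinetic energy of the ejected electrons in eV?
2.1884 eV

Using Einstein's photoelectric equation: KE_max = hf - φ

First, calculate the photon energy:
E_photon = hf = (6.626×10⁻³⁴ J·s)(1.477e+15 Hz)
E_photon = 6.1084 eV

Then, the maximum kinetic energy:
KE_max = E_photon - φ = 6.1084 eV - 3.92 eV = 2.1884 eV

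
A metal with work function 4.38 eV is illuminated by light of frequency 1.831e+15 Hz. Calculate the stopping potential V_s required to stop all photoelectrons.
3.1924 V

The stopping potential V_s satisfies: eV_s = KE_max

First, find KE_max using Einstein's equation:
E_photon = hf = (6.626×10⁻³⁴ J·s)(1.831e+15 Hz) = 7.5724 eV
KE_max = E_photon - φ = 7.5724 - 4.38 = 3.1924 eV

Since eV_s = KE_max:
V_s = KE_max/e = 3.1924 V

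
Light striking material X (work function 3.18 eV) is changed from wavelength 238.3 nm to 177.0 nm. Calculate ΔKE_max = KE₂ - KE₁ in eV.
1.8019 eV

Using Einstein's equation: KE_max = hc/λ - φ

For λ₁ = 238.3 nm:
KE₁ = hc/λ₁ - φ = 5.2029 - 3.18 = 2.0229 eV

For λ₂ = 177.0 nm:
KE₂ = hc/λ₂ - φ = 7.0048 - 3.18 = 3.8248 eV

Change in KE:
ΔKE = KE₂ - KE₁ = 3.8248 - 2.0229 = 1.8019 eV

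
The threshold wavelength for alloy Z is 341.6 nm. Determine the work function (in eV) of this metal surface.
3.63 eV

At the threshold wavelength, photon energy equals work function:
φ = hc/λ₀

Calculating:
φ = (6.626×10⁻³⁴ J·s)(3×10⁸ m/s) / (341.6×10⁻⁹ m)
φ = 3.63 eV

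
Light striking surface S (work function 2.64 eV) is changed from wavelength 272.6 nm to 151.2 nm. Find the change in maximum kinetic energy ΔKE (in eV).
3.6518 eV

Using Einstein's equation: KE_max = hc/λ - φ

For λ₁ = 272.6 nm:
KE₁ = hc/λ₁ - φ = 4.5482 - 2.64 = 1.9082 eV

For λ₂ = 151.2 nm:
KE₂ = hc/λ₂ - φ = 8.2000 - 2.64 = 5.5600 eV

Change in KE:
ΔKE = KE₂ - KE₁ = 5.5600 - 1.9082 = 3.6518 eV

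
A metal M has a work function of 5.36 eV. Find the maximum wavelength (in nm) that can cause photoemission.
231.31 nm

The threshold wavelength is when the photon energy equals the work function:
hc/λ₀ = φ

Solving for λ₀:
λ₀ = hc/φ = (6.626×10⁻³⁴ J·s)(3×10⁸ m/s) / (5.36 eV × 1.602×10⁻¹⁹ J/eV)
λ₀ = 231.31 nm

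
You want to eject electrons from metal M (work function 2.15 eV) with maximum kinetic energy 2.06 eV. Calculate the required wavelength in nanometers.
294.50 nm

From Einstein's equation: KE_max = hc/λ - φ

Rearranging for λ:
hc/λ = KE_max + φ
λ = hc/(KE_max + φ)

Required photon energy:
E_photon = KE_max + φ = 2.06 + 2.15 = 4.21 eV

Required wavelength:
λ = hc/E_photon = (6.626×10⁻³⁴)(3×10⁸) / (4.21 × 1.602×10⁻¹⁹)
λ = 294.50 nm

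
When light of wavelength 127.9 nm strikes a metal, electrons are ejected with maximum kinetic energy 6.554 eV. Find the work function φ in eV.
3.14 eV

From Einstein's photoelectric equation: KE_max = hf - φ = hc/λ - φ

Rearranging for φ:
φ = hc/λ - KE_max

Calculate photon energy:
E_photon = hc/λ = 9.6938 eV

Therefore:
φ = 9.6938 - 6.554 = 3.14 eV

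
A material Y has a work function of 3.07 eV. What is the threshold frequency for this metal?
7.4232e+14 Hz

The threshold frequency is when the photon energy equals the work function:
hf₀ = φ

Solving for f₀:
f₀ = φ/h = (3.07 eV × 1.602×10⁻¹⁹ J/eV) / (6.626×10⁻³⁴ J·s)
f₀ = 7.4232e+14 Hz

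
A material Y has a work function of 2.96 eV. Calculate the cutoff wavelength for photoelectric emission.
418.87 nm

The threshold wavelength is when the photon energy equals the work function:
hc/λ₀ = φ

Solving for λ₀:
λ₀ = hc/φ = (6.626×10⁻³⁴ J·s)(3×10⁸ m/s) / (2.96 eV × 1.602×10⁻¹⁹ J/eV)
λ₀ = 418.87 nm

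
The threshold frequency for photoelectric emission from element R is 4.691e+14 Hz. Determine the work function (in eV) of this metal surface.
1.94 eV

At the threshold frequency, photon energy equals work function:
φ = hf₀

Calculating:
φ = (6.626×10⁻³⁴ J·s)(4.691e+14 Hz)
φ = 1.94 eV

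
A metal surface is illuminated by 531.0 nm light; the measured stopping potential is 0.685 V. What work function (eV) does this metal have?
1.65 eV

The stopping potential gives the maximum kinetic energy: KE_max = eV_s = 0.685 eV

From Einstein's photoelectric equation: KE_max = hc/λ - φ
Rearranging: φ = hc/λ - KE_max

Calculate photon energy:
E_photon = hc/λ = (6.626×10⁻³⁴ J·s)(3×10⁸ m/s) / (531.0×10⁻⁹ m) = 2.3349 eV

Therefore:
φ = 2.3349 - 0.685 = 1.65 eV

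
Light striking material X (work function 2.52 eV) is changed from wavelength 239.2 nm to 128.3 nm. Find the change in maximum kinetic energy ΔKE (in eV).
4.4803 eV

Using Einstein's equation: KE_max = hc/λ - φ

For λ₁ = 239.2 nm:
KE₁ = hc/λ₁ - φ = 5.1833 - 2.52 = 2.6633 eV

For λ₂ = 128.3 nm:
KE₂ = hc/λ₂ - φ = 9.6636 - 2.52 = 7.1436 eV

Change in KE:
ΔKE = KE₂ - KE₁ = 7.1436 - 2.6633 = 4.4803 eV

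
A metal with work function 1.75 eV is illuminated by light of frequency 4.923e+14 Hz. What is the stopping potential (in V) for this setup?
0.2860 V

The stopping potential V_s satisfies: eV_s = KE_max

First, find KE_max using Einstein's equation:
E_photon = hf = (6.626×10⁻³⁴ J·s)(4.923e+14 Hz) = 2.0360 eV
KE_max = E_photon - φ = 2.0360 - 1.75 = 0.2860 eV

Since eV_s = KE_max:
V_s = KE_max/e = 0.2860 V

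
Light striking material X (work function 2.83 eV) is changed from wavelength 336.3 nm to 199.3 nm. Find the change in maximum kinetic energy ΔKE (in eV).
2.5343 eV

Using Einstein's equation: KE_max = hc/λ - φ

For λ₁ = 336.3 nm:
KE₁ = hc/λ₁ - φ = 3.6867 - 2.83 = 0.8567 eV

For λ₂ = 199.3 nm:
KE₂ = hc/λ₂ - φ = 6.2210 - 2.83 = 3.3910 eV

Change in KE:
ΔKE = KE₂ - KE₁ = 3.3910 - 0.8567 = 2.5343 eV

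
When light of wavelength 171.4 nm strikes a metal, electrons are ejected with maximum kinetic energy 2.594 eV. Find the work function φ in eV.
4.64 eV

From Einstein's photoelectric equation: KE_max = hf - φ = hc/λ - φ

Rearranging for φ:
φ = hc/λ - KE_max

Calculate photon energy:
E_photon = hc/λ = 7.2336 eV

Therefore:
φ = 7.2336 - 2.594 = 4.64 eV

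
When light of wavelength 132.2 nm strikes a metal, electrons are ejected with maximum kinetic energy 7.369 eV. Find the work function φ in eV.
2.01 eV

From Einstein's photoelectric equation: KE_max = hf - φ = hc/λ - φ

Rearranging for φ:
φ = hc/λ - KE_max

Calculate photon energy:
E_photon = hc/λ = 9.3785 eV

Therefore:
φ = 9.3785 - 7.369 = 2.01 eV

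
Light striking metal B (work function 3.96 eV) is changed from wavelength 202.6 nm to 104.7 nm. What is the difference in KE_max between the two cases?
5.7222 eV

Using Einstein's equation: KE_max = hc/λ - φ

For λ₁ = 202.6 nm:
KE₁ = hc/λ₁ - φ = 6.1197 - 3.96 = 2.1597 eV

For λ₂ = 104.7 nm:
KE₂ = hc/λ₂ - φ = 11.8419 - 3.96 = 7.8819 eV

Change in KE:
ΔKE = KE₂ - KE₁ = 7.8819 - 2.1597 = 5.7222 eV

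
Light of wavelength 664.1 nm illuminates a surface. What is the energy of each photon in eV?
1.8670 eV

Using E = hf = hc/λ:

E = hc/λ = (6.626×10⁻³⁴ J·s)(3×10⁸ m/s) / (664.1×10⁻⁹ m)
E = 1.8670 eV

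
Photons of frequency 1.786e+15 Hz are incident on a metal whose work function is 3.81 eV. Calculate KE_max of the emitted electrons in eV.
3.5763 eV

Using Einstein's photoelectric equation: KE_max = hf - φ

First, calculate the photon energy:
E_photon = hf = (6.626×10⁻³⁴ J·s)(1.786e+15 Hz)
E_photon = 7.3863 eV

Then, the maximum kinetic energy:
KE_max = E_photon - φ = 7.3863 eV - 3.81 eV = 3.5763 eV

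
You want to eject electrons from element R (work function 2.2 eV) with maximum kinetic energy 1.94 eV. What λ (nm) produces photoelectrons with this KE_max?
299.48 nm

From Einstein's equation: KE_max = hc/λ - φ

Rearranging for λ:
hc/λ = KE_max + φ
λ = hc/(KE_max + φ)

Required photon energy:
E_photon = KE_max + φ = 1.94 + 2.2 = 4.14 eV

Required wavelength:
λ = hc/E_photon = (6.626×10⁻³⁴)(3×10⁸) / (4.14 × 1.602×10⁻¹⁹)
λ = 299.48 nm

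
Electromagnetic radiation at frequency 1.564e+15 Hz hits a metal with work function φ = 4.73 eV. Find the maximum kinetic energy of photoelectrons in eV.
1.7382 eV

Using Einstein's photoelectric equation: KE_max = hf - φ

First, calculate the photon energy:
E_photon = hf = (6.626×10⁻³⁴ J·s)(1.564e+15 Hz)
E_photon = 6.4682 eV

Then, the maximum kinetic energy:
KE_max = E_photon - φ = 6.4682 eV - 4.73 eV = 1.7382 eV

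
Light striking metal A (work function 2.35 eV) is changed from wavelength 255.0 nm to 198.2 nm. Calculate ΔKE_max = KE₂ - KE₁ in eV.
1.3934 eV

Using Einstein's equation: KE_max = hc/λ - φ

For λ₁ = 255.0 nm:
KE₁ = hc/λ₁ - φ = 4.8621 - 2.35 = 2.5121 eV

For λ₂ = 198.2 nm:
KE₂ = hc/λ₂ - φ = 6.2555 - 2.35 = 3.9055 eV

Change in KE:
ΔKE = KE₂ - KE₁ = 3.9055 - 2.5121 = 1.3934 eV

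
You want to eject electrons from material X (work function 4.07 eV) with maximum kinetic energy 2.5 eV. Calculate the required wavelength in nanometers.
188.71 nm

From Einstein's equation: KE_max = hc/λ - φ

Rearranging for λ:
hc/λ = KE_max + φ
λ = hc/(KE_max + φ)

Required photon energy:
E_photon = KE_max + φ = 2.5 + 4.07 = 6.57 eV

Required wavelength:
λ = hc/E_photon = (6.626×10⁻³⁴)(3×10⁸) / (6.57 × 1.602×10⁻¹⁹)
λ = 188.71 nm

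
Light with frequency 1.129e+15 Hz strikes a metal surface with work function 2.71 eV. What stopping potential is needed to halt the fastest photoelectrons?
1.9592 V

The stopping potential V_s satisfies: eV_s = KE_max

First, find KE_max using Einstein's equation:
E_photon = hf = (6.626×10⁻³⁴ J·s)(1.129e+15 Hz) = 4.6692 eV
KE_max = E_photon - φ = 4.6692 - 2.71 = 1.9592 eV

Since eV_s = KE_max:
V_s = KE_max/e = 1.9592 V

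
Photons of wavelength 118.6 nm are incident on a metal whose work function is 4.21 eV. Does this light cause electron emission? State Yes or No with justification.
Yes

For photoemission, the photon energy must exceed the work function.

Photon energy: E = hc/λ = 10.4540 eV
Work function: φ = 4.21 eV

Since E_photon (10.4540 eV) > φ (4.21 eV), photoemission WILL occur.
The threshold wavelength is λ₀ = hc/φ = 294.5 nm.
Since 118.6 nm < 294.5 nm, the light has sufficient energy.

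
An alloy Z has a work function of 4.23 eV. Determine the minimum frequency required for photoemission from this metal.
1.0228e+15 Hz

The threshold frequency is when the photon energy equals the work function:
hf₀ = φ

Solving for f₀:
f₀ = φ/h = (4.23 eV × 1.602×10⁻¹⁹ J/eV) / (6.626×10⁻³⁴ J·s)
f₀ = 1.0228e+15 Hz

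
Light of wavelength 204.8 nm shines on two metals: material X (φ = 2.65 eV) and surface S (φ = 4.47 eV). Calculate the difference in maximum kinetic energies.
1.8200 eV

Using KE_max = hc/λ - φ for each metal:

Photon energy: E = hc/λ = 6.0539 eV

For material X (φ₁ = 2.65 eV):
KE₁ = E - φ₁ = 6.0539 - 2.65 = 3.4039 eV

For surface S (φ₂ = 4.47 eV):
KE₂ = E - φ₂ = 6.0539 - 4.47 = 1.5839 eV

Difference:
ΔKE = KE₁ - KE₂ = 3.4039 - 1.5839 = 1.8200 eV

Note: The difference equals the difference in work functions: 4.47 - 2.65 = 1.82 eV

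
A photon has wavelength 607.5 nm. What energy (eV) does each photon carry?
2.0409 eV

Using E = hf = hc/λ:

E = hc/λ = (6.626×10⁻³⁴ J·s)(3×10⁸ m/s) / (607.5×10⁻⁹ m)
E = 2.0409 eV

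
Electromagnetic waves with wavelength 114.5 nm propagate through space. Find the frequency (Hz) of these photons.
2.6183e+15 Hz

Using the wave equation: c = fλ

Solving for frequency:
f = c/λ = (3×10⁸ m/s) / (114.5×10⁻⁹ m)
f = 2.6183e+15 Hz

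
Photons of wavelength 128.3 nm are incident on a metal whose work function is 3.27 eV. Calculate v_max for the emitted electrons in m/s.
1.4997e+06 m/s

First, find the maximum kinetic energy:
E_photon = hc/λ = 9.6636 eV
KE_max = E_photon - φ = 9.6636 - 3.27 = 6.3936 eV

Convert to Joules: KE_max = 6.3936 × 1.602×10⁻¹⁹ J = 1.0244e-18 J

Then use KE = ½mv² to find velocity:
v = √(2·KE/m) = √(2 × 1.0244e-18 J / 9.109e-31 kg)
v = 1.4997e+06 m/s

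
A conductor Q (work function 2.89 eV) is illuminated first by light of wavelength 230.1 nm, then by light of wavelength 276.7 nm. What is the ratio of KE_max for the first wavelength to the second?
1.5704

Using Einstein's equation: KE_max = hc/λ - φ

For λ₁ = 230.1 nm:
E₁ = hc/λ₁ = 5.3883 eV
KE₁ = E₁ - φ = 5.3883 - 2.89 = 2.4983 eV

For λ₂ = 276.7 nm:
E₂ = hc/λ₂ = 4.4808 eV
KE₂ = E₂ - φ = 4.4808 - 2.89 = 1.5908 eV

Ratio: KE₁/KE₂ = 2.4983/1.5908 = 1.5704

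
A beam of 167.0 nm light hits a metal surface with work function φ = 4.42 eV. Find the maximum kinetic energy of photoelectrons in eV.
3.0042 eV

Using Einstein's photoelectric equation: KE_max = hf - φ = hc/λ - φ

First, calculate the photon energy:
E_photon = hc/λ = (6.626×10⁻³⁴ J·s)(3×10⁸ m/s) / (167.0×10⁻⁹ m)
E_photon = 7.4242 eV

Then, the maximum kinetic energy:
KE_max = E_photon - φ = 7.4242 eV - 4.42 eV = 3.0042 eV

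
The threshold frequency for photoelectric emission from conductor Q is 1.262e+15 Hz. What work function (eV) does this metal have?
5.22 eV

At the threshold frequency, photon energy equals work function:
φ = hf₀

Calculating:
φ = (6.626×10⁻³⁴ J·s)(1.262e+15 Hz)
φ = 5.22 eV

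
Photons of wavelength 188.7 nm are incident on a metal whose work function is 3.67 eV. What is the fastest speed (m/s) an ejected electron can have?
1.0101e+06 m/s

First, find the maximum kinetic energy:
E_photon = hc/λ = 6.5704 eV
KE_max = E_photon - φ = 6.5704 - 3.67 = 2.9004 eV

Convert to Joules: KE_max = 2.9004 × 1.602×10⁻¹⁹ J = 4.6470e-19 J

Then use KE = ½mv² to find velocity:
v = √(2·KE/m) = √(2 × 4.6470e-19 J / 9.109e-31 kg)
v = 1.0101e+06 m/s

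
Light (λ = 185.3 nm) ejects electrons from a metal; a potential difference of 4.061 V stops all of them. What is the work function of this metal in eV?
2.63 eV

The stopping potential gives the maximum kinetic energy: KE_max = eV_s = 4.061 eV

From Einstein's photoelectric equation: KE_max = hc/λ - φ
Rearranging: φ = hc/λ - KE_max

Calculate photon energy:
E_photon = hc/λ = (6.626×10⁻³⁴ J·s)(3×10⁸ m/s) / (185.3×10⁻⁹ m) = 6.6910 eV

Therefore:
φ = 6.6910 - 4.061 = 2.63 eV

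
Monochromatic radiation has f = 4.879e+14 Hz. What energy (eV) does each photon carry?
2.0178 eV

Using E = hf:

E = hf = (6.626×10⁻³⁴ J·s)(4.879e+14 Hz)
E = 2.0178 eV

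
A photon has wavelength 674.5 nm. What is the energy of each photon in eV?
1.8382 eV

Using E = hf = hc/λ:

E = hc/λ = (6.626×10⁻³⁴ J·s)(3×10⁸ m/s) / (674.5×10⁻⁹ m)
E = 1.8382 eV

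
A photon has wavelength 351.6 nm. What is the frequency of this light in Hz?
8.5265e+14 Hz

Using the wave equation: c = fλ

Solving for frequency:
f = c/λ = (3×10⁸ m/s) / (351.6×10⁻⁹ m)
f = 8.5265e+14 Hz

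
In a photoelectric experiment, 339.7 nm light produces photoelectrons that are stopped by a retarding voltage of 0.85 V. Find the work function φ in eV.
2.80 eV

The stopping potential gives the maximum kinetic energy: KE_max = eV_s = 0.85 eV

From Einstein's photoelectric equation: KE_max = hc/λ - φ
Rearranging: φ = hc/λ - KE_max

Calculate photon energy:
E_photon = hc/λ = (6.626×10⁻³⁴ J·s)(3×10⁸ m/s) / (339.7×10⁻⁹ m) = 3.6498 eV

Therefore:
φ = 3.6498 - 0.85 = 2.80 eV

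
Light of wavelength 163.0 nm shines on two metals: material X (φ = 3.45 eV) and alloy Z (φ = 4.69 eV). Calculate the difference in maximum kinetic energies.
1.2400 eV

Using KE_max = hc/λ - φ for each metal:

Photon energy: E = hc/λ = 7.6064 eV

For material X (φ₁ = 3.45 eV):
KE₁ = E - φ₁ = 7.6064 - 3.45 = 4.1564 eV

For alloy Z (φ₂ = 4.69 eV):
KE₂ = E - φ₂ = 7.6064 - 4.69 = 2.9164 eV

Difference:
ΔKE = KE₁ - KE₂ = 4.1564 - 2.9164 = 1.2400 eV

Note: The difference equals the difference in work functions: 4.69 - 3.45 = 1.24 eV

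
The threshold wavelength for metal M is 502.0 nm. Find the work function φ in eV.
2.47 eV

At the threshold wavelength, photon energy equals work function:
φ = hc/λ₀

Calculating:
φ = (6.626×10⁻³⁴ J·s)(3×10⁸ m/s) / (502.0×10⁻⁹ m)
φ = 2.47 eV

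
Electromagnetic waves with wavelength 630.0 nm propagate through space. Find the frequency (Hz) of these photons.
4.7586e+14 Hz

Using the wave equation: c = fλ

Solving for frequency:
f = c/λ = (3×10⁸ m/s) / (630.0×10⁻⁹ m)
f = 4.7586e+14 Hz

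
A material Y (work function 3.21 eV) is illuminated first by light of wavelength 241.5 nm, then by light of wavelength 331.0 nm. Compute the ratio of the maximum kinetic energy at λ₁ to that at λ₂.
3.5911

Using Einstein's equation: KE_max = hc/λ - φ

For λ₁ = 241.5 nm:
E₁ = hc/λ₁ = 5.1339 eV
KE₁ = E₁ - φ = 5.1339 - 3.21 = 1.9239 eV

For λ₂ = 331.0 nm:
E₂ = hc/λ₂ = 3.7457 eV
KE₂ = E₂ - φ = 3.7457 - 3.21 = 0.5357 eV

Ratio: KE₁/KE₂ = 1.9239/0.5357 = 3.5911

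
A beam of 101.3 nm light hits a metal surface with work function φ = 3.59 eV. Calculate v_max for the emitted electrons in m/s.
1.7443e+06 m/s

First, find the maximum kinetic energy:
E_photon = hc/λ = 12.2393 eV
KE_max = E_photon - φ = 12.2393 - 3.59 = 8.6493 eV

Convert to Joules: KE_max = 8.6493 × 1.602×10⁻¹⁹ J = 1.3858e-18 J

Then use KE = ½mv² to find velocity:
v = √(2·KE/m) = √(2 × 1.3858e-18 J / 9.109e-31 kg)
v = 1.7443e+06 m/s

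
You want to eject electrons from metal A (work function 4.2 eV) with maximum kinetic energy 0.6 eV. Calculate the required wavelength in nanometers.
258.30 nm

From Einstein's equation: KE_max = hc/λ - φ

Rearranging for λ:
hc/λ = KE_max + φ
λ = hc/(KE_max + φ)

Required photon energy:
E_photon = KE_max + φ = 0.6 + 4.2 = 4.80 eV

Required wavelength:
λ = hc/E_photon = (6.626×10⁻³⁴)(3×10⁸) / (4.80 × 1.602×10⁻¹⁹)
λ = 258.30 nm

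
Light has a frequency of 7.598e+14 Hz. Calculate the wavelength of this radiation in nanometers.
394.57 nm

Using the wave equation: c = fλ

Solving for wavelength:
λ = c/f = (3×10⁸ m/s) / (7.598e+14 Hz)
λ = 394.57 nm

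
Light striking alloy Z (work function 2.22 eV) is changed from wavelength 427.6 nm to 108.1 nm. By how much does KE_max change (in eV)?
8.5699 eV

Using Einstein's equation: KE_max = hc/λ - φ

For λ₁ = 427.6 nm:
KE₁ = hc/λ₁ - φ = 2.8995 - 2.22 = 0.6795 eV

For λ₂ = 108.1 nm:
KE₂ = hc/λ₂ - φ = 11.4694 - 2.22 = 9.2494 eV

Change in KE:
ΔKE = KE₂ - KE₁ = 9.2494 - 0.6795 = 8.5699 eV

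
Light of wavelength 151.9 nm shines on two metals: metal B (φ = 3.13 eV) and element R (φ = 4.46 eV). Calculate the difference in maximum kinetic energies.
1.3300 eV

Using KE_max = hc/λ - φ for each metal:

Photon energy: E = hc/λ = 8.1622 eV

For metal B (φ₁ = 3.13 eV):
KE₁ = E - φ₁ = 8.1622 - 3.13 = 5.0322 eV

For element R (φ₂ = 4.46 eV):
KE₂ = E - φ₂ = 8.1622 - 4.46 = 3.7022 eV

Difference:
ΔKE = KE₁ - KE₂ = 5.0322 - 3.7022 = 1.3300 eV

Note: The difference equals the difference in work functions: 4.46 - 3.13 = 1.33 eV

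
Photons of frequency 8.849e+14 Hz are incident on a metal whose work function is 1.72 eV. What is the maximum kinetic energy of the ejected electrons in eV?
1.9397 eV

Using Einstein's photoelectric equation: KE_max = hf - φ

First, calculate the photon energy:
E_photon = hf = (6.626×10⁻³⁴ J·s)(8.849e+14 Hz)
E_photon = 3.6597 eV

Then, the maximum kinetic energy:
KE_max = E_photon - φ = 3.6597 eV - 1.72 eV = 1.9397 eV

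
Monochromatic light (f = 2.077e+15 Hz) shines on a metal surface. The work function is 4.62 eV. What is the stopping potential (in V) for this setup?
3.9698 V

The stopping potential V_s satisfies: eV_s = KE_max

First, find KE_max using Einstein's equation:
E_photon = hf = (6.626×10⁻³⁴ J·s)(2.077e+15 Hz) = 8.5898 eV
KE_max = E_photon - φ = 8.5898 - 4.62 = 3.9698 eV

Since eV_s = KE_max:
V_s = KE_max/e = 3.9698 V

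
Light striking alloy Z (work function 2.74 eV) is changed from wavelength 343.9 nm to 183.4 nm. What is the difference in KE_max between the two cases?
3.1551 eV

Using Einstein's equation: KE_max = hc/λ - φ

For λ₁ = 343.9 nm:
KE₁ = hc/λ₁ - φ = 3.6052 - 2.74 = 0.8652 eV

For λ₂ = 183.4 nm:
KE₂ = hc/λ₂ - φ = 6.7603 - 2.74 = 4.0203 eV

Change in KE:
ΔKE = KE₂ - KE₁ = 4.0203 - 0.8652 = 3.1551 eV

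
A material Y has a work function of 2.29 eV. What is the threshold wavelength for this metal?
541.42 nm

The threshold wavelength is when the photon energy equals the work function:
hc/λ₀ = φ

Solving for λ₀:
λ₀ = hc/φ = (6.626×10⁻³⁴ J·s)(3×10⁸ m/s) / (2.29 eV × 1.602×10⁻¹⁹ J/eV)
λ₀ = 541.42 nm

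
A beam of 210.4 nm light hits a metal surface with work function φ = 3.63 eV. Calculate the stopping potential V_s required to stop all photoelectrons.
2.2628 V

The stopping potential V_s satisfies: eV_s = KE_max

First, find KE_max using Einstein's equation:
E_photon = hc/λ = 5.8928 eV
KE_max = E_photon - φ = 5.8928 - 3.63 = 2.2628 eV

Since eV_s = KE_max:
V_s = KE_max/e = 2.2628 V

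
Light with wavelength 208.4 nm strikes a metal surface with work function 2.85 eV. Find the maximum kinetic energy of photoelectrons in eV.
3.0993 eV

Using Einstein's photoelectric equation: KE_max = hf - φ = hc/λ - φ

First, calculate the photon energy:
E_photon = hc/λ = (6.626×10⁻³⁴ J·s)(3×10⁸ m/s) / (208.4×10⁻⁹ m)
E_photon = 5.9493 eV

Then, the maximum kinetic energy:
KE_max = E_photon - φ = 5.9493 eV - 2.85 eV = 3.0993 eV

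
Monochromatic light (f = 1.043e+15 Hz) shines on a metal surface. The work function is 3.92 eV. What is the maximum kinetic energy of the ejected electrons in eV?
0.3935 eV

Using Einstein's photoelectric equation: KE_max = hf - φ

First, calculate the photon energy:
E_photon = hf = (6.626×10⁻³⁴ J·s)(1.043e+15 Hz)
E_photon = 4.3135 eV

Then, the maximum kinetic energy:
KE_max = E_photon - φ = 4.3135 eV - 3.92 eV = 0.3935 eV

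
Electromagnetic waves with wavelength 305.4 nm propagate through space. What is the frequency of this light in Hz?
9.8164e+14 Hz

Using the wave equation: c = fλ

Solving for frequency:
f = c/λ = (3×10⁸ m/s) / (305.4×10⁻⁹ m)
f = 9.8164e+14 Hz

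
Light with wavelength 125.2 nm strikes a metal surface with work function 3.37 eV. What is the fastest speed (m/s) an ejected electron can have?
1.5159e+06 m/s

First, find the maximum kinetic energy:
E_photon = hc/λ = 9.9029 eV
KE_max = E_photon - φ = 9.9029 - 3.37 = 6.5329 eV

Convert to Joules: KE_max = 6.5329 × 1.602×10⁻¹⁹ J = 1.0467e-18 J

Then use KE = ½mv² to find velocity:
v = √(2·KE/m) = √(2 × 1.0467e-18 J / 9.109e-31 kg)
v = 1.5159e+06 m/s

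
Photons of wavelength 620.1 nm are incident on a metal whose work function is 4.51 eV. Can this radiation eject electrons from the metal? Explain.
No

For photoemission, the photon energy must exceed the work function.

Photon energy: E = hc/λ = 1.9994 eV
Work function: φ = 4.51 eV

Since E_photon (1.9994 eV) < φ (4.51 eV), photoemission will NOT occur.
The threshold wavelength is λ₀ = hc/φ = 274.9 nm.
Since 620.1 nm > 274.9 nm, the photons lack sufficient energy.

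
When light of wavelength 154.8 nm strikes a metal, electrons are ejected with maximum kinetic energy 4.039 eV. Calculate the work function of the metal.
3.97 eV

From Einstein's photoelectric equation: KE_max = hf - φ = hc/λ - φ

Rearranging for φ:
φ = hc/λ - KE_max

Calculate photon energy:
E_photon = hc/λ = 8.0093 eV

Therefore:
φ = 8.0093 - 4.039 = 3.97 eV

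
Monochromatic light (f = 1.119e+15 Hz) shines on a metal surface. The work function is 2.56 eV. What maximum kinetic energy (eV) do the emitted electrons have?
2.0678 eV

Using Einstein's photoelectric equation: KE_max = hf - φ

First, calculate the photon energy:
E_photon = hf = (6.626×10⁻³⁴ J·s)(1.119e+15 Hz)
E_photon = 4.6278 eV

Then, the maximum kinetic energy:
KE_max = E_photon - φ = 4.6278 eV - 2.56 eV = 2.0678 eV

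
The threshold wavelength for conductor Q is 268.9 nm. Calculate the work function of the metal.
4.61 eV

At the threshold wavelength, photon energy equals work function:
φ = hc/λ₀

Calculating:
φ = (6.626×10⁻³⁴ J·s)(3×10⁸ m/s) / (268.9×10⁻⁹ m)
φ = 4.61 eV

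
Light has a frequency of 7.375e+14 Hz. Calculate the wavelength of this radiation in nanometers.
406.50 nm

Using the wave equation: c = fλ

Solving for wavelength:
λ = c/f = (3×10⁸ m/s) / (7.375e+14 Hz)
λ = 406.50 nm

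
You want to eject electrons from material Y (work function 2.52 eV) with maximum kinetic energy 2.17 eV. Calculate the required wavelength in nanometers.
264.36 nm

From Einstein's equation: KE_max = hc/λ - φ

Rearranging for λ:
hc/λ = KE_max + φ
λ = hc/(KE_max + φ)

Required photon energy:
E_photon = KE_max + φ = 2.17 + 2.52 = 4.69 eV

Required wavelength:
λ = hc/E_photon = (6.626×10⁻³⁴)(3×10⁸) / (4.69 × 1.602×10⁻¹⁹)
λ = 264.36 nm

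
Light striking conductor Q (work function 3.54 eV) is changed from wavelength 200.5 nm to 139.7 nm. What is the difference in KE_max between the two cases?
2.6913 eV

Using Einstein's equation: KE_max = hc/λ - φ

For λ₁ = 200.5 nm:
KE₁ = hc/λ₁ - φ = 6.1838 - 3.54 = 2.6438 eV

For λ₂ = 139.7 nm:
KE₂ = hc/λ₂ - φ = 8.8750 - 3.54 = 5.3350 eV

Change in KE:
ΔKE = KE₂ - KE₁ = 5.3350 - 2.6438 = 2.6913 eV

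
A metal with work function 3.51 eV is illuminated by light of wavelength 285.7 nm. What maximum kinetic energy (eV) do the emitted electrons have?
0.8297 eV

Using Einstein's photoelectric equation: KE_max = hf - φ = hc/λ - φ

First, calculate the photon energy:
E_photon = hc/λ = (6.626×10⁻³⁴ J·s)(3×10⁸ m/s) / (285.7×10⁻⁹ m)
E_photon = 4.3397 eV

Then, the maximum kinetic energy:
KE_max = E_photon - φ = 4.3397 eV - 3.51 eV = 0.8297 eV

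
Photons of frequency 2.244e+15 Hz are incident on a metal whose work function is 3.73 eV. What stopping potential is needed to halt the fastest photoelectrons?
5.5504 V

The stopping potential V_s satisfies: eV_s = KE_max

First, find KE_max using Einstein's equation:
E_photon = hf = (6.626×10⁻³⁴ J·s)(2.244e+15 Hz) = 9.2804 eV
KE_max = E_photon - φ = 9.2804 - 3.73 = 5.5504 eV

Since eV_s = KE_max:
V_s = KE_max/e = 5.5504 V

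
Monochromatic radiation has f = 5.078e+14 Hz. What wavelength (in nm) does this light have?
590.38 nm

Using the wave equation: c = fλ

Solving for wavelength:
λ = c/f = (3×10⁸ m/s) / (5.078e+14 Hz)
λ = 590.38 nm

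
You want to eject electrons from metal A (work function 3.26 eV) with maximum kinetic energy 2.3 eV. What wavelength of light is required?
222.99 nm

From Einstein's equation: KE_max = hc/λ - φ

Rearranging for λ:
hc/λ = KE_max + φ
λ = hc/(KE_max + φ)

Required photon energy:
E_photon = KE_max + φ = 2.3 + 3.26 = 5.56 eV

Required wavelength:
λ = hc/E_photon = (6.626×10⁻³⁴)(3×10⁸) / (5.56 × 1.602×10⁻¹⁹)
λ = 222.99 nm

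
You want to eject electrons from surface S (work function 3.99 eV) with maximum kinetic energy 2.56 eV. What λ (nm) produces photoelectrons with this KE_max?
189.29 nm

From Einstein's equation: KE_max = hc/λ - φ

Rearranging for λ:
hc/λ = KE_max + φ
λ = hc/(KE_max + φ)

Required photon energy:
E_photon = KE_max + φ = 2.56 + 3.99 = 6.55 eV

Required wavelength:
λ = hc/E_photon = (6.626×10⁻³⁴)(3×10⁸) / (6.55 × 1.602×10⁻¹⁹)
λ = 189.29 nm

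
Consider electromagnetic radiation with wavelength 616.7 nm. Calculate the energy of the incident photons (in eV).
2.0104 eV

Using E = hf = hc/λ:

E = hc/λ = (6.626×10⁻³⁴ J·s)(3×10⁸ m/s) / (616.7×10⁻⁹ m)
E = 2.0104 eV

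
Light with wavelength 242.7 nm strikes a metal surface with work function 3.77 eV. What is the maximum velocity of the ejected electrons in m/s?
6.8618e+05 m/s

First, find the maximum kinetic energy:
E_photon = hc/λ = 5.1085 eV
KE_max = E_photon - φ = 5.1085 - 3.77 = 1.3385 eV

Convert to Joules: KE_max = 1.3385 × 1.602×10⁻¹⁹ J = 2.1446e-19 J

Then use KE = ½mv² to find velocity:
v = √(2·KE/m) = √(2 × 2.1446e-19 J / 9.109e-31 kg)
v = 6.8618e+05 m/s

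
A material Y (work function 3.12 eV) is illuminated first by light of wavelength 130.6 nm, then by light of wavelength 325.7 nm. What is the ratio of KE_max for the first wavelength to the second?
9.2813

Using Einstein's equation: KE_max = hc/λ - φ

For λ₁ = 130.6 nm:
E₁ = hc/λ₁ = 9.4934 eV
KE₁ = E₁ - φ = 9.4934 - 3.12 = 6.3734 eV

For λ₂ = 325.7 nm:
E₂ = hc/λ₂ = 3.8067 eV
KE₂ = E₂ - φ = 3.8067 - 3.12 = 0.6867 eV

Ratio: KE₁/KE₂ = 6.3734/0.6867 = 9.2813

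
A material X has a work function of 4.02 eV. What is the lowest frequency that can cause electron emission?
9.7203e+14 Hz

The threshold frequency is when the photon energy equals the work function:
hf₀ = φ

Solving for f₀:
f₀ = φ/h = (4.02 eV × 1.602×10⁻¹⁹ J/eV) / (6.626×10⁻³⁴ J·s)
f₀ = 9.7203e+14 Hz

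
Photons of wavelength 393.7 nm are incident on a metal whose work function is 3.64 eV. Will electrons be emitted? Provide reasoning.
No

For photoemission, the photon energy must exceed the work function.

Photon energy: E = hc/λ = 3.1492 eV
Work function: φ = 3.64 eV

Since E_photon (3.1492 eV) < φ (3.64 eV), photoemission will NOT occur.
The threshold wavelength is λ₀ = hc/φ = 340.6 nm.
Since 393.7 nm > 340.6 nm, the photons lack sufficient energy.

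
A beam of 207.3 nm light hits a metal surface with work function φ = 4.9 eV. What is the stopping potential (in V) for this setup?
1.0809 V

The stopping potential V_s satisfies: eV_s = KE_max

First, find KE_max using Einstein's equation:
E_photon = hc/λ = 5.9809 eV
KE_max = E_photon - φ = 5.9809 - 4.9 = 1.0809 eV

Since eV_s = KE_max:
V_s = KE_max/e = 1.0809 V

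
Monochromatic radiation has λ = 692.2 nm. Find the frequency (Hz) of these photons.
4.3310e+14 Hz

Using the wave equation: c = fλ

Solving for frequency:
f = c/λ = (3×10⁸ m/s) / (692.2×10⁻⁹ m)
f = 4.3310e+14 Hz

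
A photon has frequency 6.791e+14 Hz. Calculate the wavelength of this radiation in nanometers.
441.46 nm

Using the wave equation: c = fλ

Solving for wavelength:
λ = c/f = (3×10⁸ m/s) / (6.791e+14 Hz)
λ = 441.46 nm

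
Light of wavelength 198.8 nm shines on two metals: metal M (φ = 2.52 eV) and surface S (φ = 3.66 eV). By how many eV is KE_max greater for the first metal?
1.1400 eV

Using KE_max = hc/λ - φ for each metal:

Photon energy: E = hc/λ = 6.2366 eV

For metal M (φ₁ = 2.52 eV):
KE₁ = E - φ₁ = 6.2366 - 2.52 = 3.7166 eV

For surface S (φ₂ = 3.66 eV):
KE₂ = E - φ₂ = 6.2366 - 3.66 = 2.5766 eV

Difference:
ΔKE = KE₁ - KE₂ = 3.7166 - 2.5766 = 1.1400 eV

Note: The difference equals the difference in work functions: 3.66 - 2.52 = 1.14 eV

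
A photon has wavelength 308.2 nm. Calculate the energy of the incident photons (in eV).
4.0228 eV

Using E = hf = hc/λ:

E = hc/λ = (6.626×10⁻³⁴ J·s)(3×10⁸ m/s) / (308.2×10⁻⁹ m)
E = 4.0228 eV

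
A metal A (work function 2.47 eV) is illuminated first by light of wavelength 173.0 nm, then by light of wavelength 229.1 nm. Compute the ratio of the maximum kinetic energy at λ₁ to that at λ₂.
1.5965

Using Einstein's equation: KE_max = hc/λ - φ

For λ₁ = 173.0 nm:
E₁ = hc/λ₁ = 7.1667 eV
KE₁ = E₁ - φ = 7.1667 - 2.47 = 4.6967 eV

For λ₂ = 229.1 nm:
E₂ = hc/λ₂ = 5.4118 eV
KE₂ = E₂ - φ = 5.4118 - 2.47 = 2.9418 eV

Ratio: KE₁/KE₂ = 4.6967/2.9418 = 1.5965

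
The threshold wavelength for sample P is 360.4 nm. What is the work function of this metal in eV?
3.44 eV

At the threshold wavelength, photon energy equals work function:
φ = hc/λ₀

Calculating:
φ = (6.626×10⁻³⁴ J·s)(3×10⁸ m/s) / (360.4×10⁻⁹ m)
φ = 3.44 eV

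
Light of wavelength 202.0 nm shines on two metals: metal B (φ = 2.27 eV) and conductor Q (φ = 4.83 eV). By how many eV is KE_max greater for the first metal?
2.5600 eV

Using KE_max = hc/λ - φ for each metal:

Photon energy: E = hc/λ = 6.1378 eV

For metal B (φ₁ = 2.27 eV):
KE₁ = E - φ₁ = 6.1378 - 2.27 = 3.8678 eV

For conductor Q (φ₂ = 4.83 eV):
KE₂ = E - φ₂ = 6.1378 - 4.83 = 1.3078 eV

Difference:
ΔKE = KE₁ - KE₂ = 3.8678 - 1.3078 = 2.5600 eV

Note: The difference equals the difference in work functions: 4.83 - 2.27 = 2.56 eV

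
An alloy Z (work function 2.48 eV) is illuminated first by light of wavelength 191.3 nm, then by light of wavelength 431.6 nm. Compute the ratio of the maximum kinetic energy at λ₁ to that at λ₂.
10.1897

Using Einstein's equation: KE_max = hc/λ - φ

For λ₁ = 191.3 nm:
E₁ = hc/λ₁ = 6.4811 eV
KE₁ = E₁ - φ = 6.4811 - 2.48 = 4.0011 eV

For λ₂ = 431.6 nm:
E₂ = hc/λ₂ = 2.8727 eV
KE₂ = E₂ - φ = 2.8727 - 2.48 = 0.3927 eV

Ratio: KE₁/KE₂ = 4.0011/0.3927 = 10.1897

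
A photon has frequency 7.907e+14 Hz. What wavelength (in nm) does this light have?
379.15 nm

Using the wave equation: c = fλ

Solving for wavelength:
λ = c/f = (3×10⁸ m/s) / (7.907e+14 Hz)
λ = 379.15 nm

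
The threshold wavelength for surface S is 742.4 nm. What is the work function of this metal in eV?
1.67 eV

At the threshold wavelength, photon energy equals work function:
φ = hc/λ₀

Calculating:
φ = (6.626×10⁻³⁴ J·s)(3×10⁸ m/s) / (742.4×10⁻⁹ m)
φ = 1.67 eV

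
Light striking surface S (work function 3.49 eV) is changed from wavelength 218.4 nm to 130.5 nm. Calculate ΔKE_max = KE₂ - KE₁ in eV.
3.8238 eV

Using Einstein's equation: KE_max = hc/λ - φ

For λ₁ = 218.4 nm:
KE₁ = hc/λ₁ - φ = 5.6769 - 3.49 = 2.1869 eV

For λ₂ = 130.5 nm:
KE₂ = hc/λ₂ - φ = 9.5007 - 3.49 = 6.0107 eV

Change in KE:
ΔKE = KE₂ - KE₁ = 6.0107 - 2.1869 = 3.8238 eV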